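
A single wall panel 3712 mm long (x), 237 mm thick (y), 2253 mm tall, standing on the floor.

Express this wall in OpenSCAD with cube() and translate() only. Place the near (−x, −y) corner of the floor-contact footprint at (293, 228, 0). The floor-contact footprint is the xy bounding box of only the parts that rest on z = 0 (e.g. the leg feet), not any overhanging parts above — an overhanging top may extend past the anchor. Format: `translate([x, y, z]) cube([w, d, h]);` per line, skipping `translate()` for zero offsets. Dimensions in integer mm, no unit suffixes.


translate([293, 228, 0]) cube([3712, 237, 2253]);


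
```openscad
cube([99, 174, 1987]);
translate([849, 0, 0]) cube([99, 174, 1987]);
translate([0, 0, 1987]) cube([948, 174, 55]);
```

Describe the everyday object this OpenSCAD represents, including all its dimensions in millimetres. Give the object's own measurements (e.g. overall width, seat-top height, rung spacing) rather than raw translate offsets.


A door frame. The clear opening is 750 mm wide and 1987 mm high. Two 99 mm wide jambs, 174 mm deep, stand either side of the opening from the floor to the top of the opening. A 55 mm thick head sits across the top of both jambs, spanning the full outside width of the frame.


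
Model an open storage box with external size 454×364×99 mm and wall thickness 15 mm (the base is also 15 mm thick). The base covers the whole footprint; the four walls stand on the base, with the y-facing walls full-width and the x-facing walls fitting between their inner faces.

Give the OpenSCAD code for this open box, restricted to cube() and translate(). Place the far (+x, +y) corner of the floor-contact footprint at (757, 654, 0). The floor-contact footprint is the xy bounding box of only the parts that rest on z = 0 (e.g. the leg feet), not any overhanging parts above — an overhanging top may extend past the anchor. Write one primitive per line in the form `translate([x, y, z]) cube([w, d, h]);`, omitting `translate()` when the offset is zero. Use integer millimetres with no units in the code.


translate([303, 290, 0]) cube([454, 364, 15]);
translate([303, 290, 15]) cube([454, 15, 84]);
translate([303, 639, 15]) cube([454, 15, 84]);
translate([303, 305, 15]) cube([15, 334, 84]);
translate([742, 305, 15]) cube([15, 334, 84]);


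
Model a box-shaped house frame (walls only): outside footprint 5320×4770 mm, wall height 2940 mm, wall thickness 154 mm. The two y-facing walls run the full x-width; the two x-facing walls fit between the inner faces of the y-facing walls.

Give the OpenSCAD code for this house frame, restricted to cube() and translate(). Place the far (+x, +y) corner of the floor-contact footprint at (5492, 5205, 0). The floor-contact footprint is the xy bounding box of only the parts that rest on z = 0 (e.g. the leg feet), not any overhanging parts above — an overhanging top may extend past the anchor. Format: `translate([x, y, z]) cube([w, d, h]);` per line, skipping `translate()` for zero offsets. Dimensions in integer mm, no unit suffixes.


translate([172, 435, 0]) cube([5320, 154, 2940]);
translate([172, 5051, 0]) cube([5320, 154, 2940]);
translate([172, 589, 0]) cube([154, 4462, 2940]);
translate([5338, 589, 0]) cube([154, 4462, 2940]);


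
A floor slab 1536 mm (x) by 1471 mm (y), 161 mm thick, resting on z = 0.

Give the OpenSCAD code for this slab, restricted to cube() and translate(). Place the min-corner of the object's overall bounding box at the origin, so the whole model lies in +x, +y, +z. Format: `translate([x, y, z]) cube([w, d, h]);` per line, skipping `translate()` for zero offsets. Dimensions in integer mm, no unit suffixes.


cube([1536, 1471, 161]);


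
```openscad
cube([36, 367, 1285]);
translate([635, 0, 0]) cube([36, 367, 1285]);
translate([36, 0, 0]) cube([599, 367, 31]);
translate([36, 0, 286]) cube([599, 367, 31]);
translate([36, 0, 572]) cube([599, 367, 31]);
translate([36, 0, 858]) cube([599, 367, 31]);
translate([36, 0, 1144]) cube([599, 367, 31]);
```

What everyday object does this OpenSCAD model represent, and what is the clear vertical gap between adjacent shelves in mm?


A bookshelf. The clear shelf gap is 255 mm.

Two tall side panels with 5 horizontal boards between them — a bookshelf. The first two shelf undersides are at z = 0 and z = 286; with shelf thickness 31, the clear gap is 286 − 0 − 31 = 255 mm.


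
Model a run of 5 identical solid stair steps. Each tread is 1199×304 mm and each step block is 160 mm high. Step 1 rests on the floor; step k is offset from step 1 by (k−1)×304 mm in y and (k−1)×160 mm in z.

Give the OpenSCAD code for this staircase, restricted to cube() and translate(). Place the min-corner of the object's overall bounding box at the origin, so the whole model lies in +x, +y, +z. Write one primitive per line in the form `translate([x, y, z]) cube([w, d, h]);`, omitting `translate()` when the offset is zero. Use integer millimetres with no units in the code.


cube([1199, 304, 160]);
translate([0, 304, 160]) cube([1199, 304, 160]);
translate([0, 608, 320]) cube([1199, 304, 160]);
translate([0, 912, 480]) cube([1199, 304, 160]);
translate([0, 1216, 640]) cube([1199, 304, 160]);


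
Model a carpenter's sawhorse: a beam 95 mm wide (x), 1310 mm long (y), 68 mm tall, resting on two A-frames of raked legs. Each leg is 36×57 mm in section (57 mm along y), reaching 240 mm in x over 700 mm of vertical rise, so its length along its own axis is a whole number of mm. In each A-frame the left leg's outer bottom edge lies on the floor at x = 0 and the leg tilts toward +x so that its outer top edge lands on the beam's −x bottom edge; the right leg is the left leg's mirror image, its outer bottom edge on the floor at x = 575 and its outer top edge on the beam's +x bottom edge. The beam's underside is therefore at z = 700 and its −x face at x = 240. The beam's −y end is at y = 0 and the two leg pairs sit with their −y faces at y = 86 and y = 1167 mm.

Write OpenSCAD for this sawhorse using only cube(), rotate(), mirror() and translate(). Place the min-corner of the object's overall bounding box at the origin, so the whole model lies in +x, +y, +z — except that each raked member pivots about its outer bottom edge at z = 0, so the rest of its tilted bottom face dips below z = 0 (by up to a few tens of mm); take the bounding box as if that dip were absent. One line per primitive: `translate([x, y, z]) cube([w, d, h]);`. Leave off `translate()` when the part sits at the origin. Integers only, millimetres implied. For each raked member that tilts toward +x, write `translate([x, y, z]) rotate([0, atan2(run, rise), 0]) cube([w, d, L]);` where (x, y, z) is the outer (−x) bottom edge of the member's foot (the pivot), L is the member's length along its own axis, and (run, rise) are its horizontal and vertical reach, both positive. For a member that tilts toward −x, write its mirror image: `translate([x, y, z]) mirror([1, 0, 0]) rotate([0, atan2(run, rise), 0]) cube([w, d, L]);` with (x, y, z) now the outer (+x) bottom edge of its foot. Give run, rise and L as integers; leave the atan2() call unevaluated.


translate([240, 0, 700]) cube([95, 1310, 68]);
translate([0, 86, 0]) rotate([0, atan2(240, 700), 0]) cube([36, 57, 740]);
translate([575, 86, 0]) mirror([1, 0, 0]) rotate([0, atan2(240, 700), 0]) cube([36, 57, 740]);
translate([0, 1167, 0]) rotate([0, atan2(240, 700), 0]) cube([36, 57, 740]);
translate([575, 1167, 0]) mirror([1, 0, 0]) rotate([0, atan2(240, 700), 0]) cube([36, 57, 740]);


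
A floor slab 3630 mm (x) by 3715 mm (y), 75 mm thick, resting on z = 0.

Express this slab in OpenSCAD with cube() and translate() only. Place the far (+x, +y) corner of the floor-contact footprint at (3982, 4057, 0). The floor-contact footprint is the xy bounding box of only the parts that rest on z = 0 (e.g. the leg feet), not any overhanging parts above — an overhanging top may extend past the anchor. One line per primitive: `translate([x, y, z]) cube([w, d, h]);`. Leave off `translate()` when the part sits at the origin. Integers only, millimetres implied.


translate([352, 342, 0]) cube([3630, 3715, 75]);


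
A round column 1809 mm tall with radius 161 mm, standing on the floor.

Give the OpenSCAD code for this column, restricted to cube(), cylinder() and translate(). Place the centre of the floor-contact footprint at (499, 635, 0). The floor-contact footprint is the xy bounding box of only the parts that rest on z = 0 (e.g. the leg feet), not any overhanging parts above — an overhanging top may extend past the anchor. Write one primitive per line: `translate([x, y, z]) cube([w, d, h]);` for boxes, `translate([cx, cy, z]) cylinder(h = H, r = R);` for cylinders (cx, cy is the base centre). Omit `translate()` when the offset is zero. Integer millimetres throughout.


translate([499, 635, 0]) cylinder(h = 1809, r = 161);


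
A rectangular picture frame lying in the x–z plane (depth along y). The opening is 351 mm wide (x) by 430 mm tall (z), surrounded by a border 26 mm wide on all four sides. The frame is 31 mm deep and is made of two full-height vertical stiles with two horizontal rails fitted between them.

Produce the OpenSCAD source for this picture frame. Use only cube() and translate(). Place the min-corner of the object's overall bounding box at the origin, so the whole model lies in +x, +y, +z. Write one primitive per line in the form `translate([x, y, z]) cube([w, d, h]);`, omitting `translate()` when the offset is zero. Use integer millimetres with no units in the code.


cube([26, 31, 482]);
translate([377, 0, 0]) cube([26, 31, 482]);
translate([26, 0, 0]) cube([351, 31, 26]);
translate([26, 0, 456]) cube([351, 31, 26]);


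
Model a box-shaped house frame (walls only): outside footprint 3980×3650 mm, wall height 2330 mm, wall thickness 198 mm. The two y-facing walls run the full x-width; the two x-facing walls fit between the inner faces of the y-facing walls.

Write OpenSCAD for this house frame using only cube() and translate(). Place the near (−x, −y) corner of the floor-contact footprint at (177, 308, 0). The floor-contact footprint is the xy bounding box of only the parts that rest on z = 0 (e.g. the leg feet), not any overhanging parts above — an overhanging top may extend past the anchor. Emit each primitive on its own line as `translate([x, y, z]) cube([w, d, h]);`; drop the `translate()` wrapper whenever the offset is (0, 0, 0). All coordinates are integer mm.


translate([177, 308, 0]) cube([3980, 198, 2330]);
translate([177, 3760, 0]) cube([3980, 198, 2330]);
translate([177, 506, 0]) cube([198, 3254, 2330]);
translate([3959, 506, 0]) cube([198, 3254, 2330]);


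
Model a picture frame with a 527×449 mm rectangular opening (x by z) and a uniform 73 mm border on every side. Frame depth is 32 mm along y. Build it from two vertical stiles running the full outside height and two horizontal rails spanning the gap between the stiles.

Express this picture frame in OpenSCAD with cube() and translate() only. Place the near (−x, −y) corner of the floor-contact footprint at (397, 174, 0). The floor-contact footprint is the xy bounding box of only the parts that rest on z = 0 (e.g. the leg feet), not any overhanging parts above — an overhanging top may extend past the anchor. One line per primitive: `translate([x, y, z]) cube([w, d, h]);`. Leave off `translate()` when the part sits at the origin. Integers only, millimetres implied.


translate([397, 174, 0]) cube([73, 32, 595]);
translate([997, 174, 0]) cube([73, 32, 595]);
translate([470, 174, 0]) cube([527, 32, 73]);
translate([470, 174, 522]) cube([527, 32, 73]);


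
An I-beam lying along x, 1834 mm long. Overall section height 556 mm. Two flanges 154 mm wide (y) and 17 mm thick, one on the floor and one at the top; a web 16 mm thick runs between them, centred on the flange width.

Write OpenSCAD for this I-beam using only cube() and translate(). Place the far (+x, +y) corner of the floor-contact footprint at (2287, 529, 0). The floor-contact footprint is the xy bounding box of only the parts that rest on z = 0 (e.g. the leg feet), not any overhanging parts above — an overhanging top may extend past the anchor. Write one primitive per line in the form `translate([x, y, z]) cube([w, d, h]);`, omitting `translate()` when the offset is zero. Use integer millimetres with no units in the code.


translate([453, 375, 0]) cube([1834, 154, 17]);
translate([453, 444, 17]) cube([1834, 16, 522]);
translate([453, 375, 539]) cube([1834, 154, 17]);


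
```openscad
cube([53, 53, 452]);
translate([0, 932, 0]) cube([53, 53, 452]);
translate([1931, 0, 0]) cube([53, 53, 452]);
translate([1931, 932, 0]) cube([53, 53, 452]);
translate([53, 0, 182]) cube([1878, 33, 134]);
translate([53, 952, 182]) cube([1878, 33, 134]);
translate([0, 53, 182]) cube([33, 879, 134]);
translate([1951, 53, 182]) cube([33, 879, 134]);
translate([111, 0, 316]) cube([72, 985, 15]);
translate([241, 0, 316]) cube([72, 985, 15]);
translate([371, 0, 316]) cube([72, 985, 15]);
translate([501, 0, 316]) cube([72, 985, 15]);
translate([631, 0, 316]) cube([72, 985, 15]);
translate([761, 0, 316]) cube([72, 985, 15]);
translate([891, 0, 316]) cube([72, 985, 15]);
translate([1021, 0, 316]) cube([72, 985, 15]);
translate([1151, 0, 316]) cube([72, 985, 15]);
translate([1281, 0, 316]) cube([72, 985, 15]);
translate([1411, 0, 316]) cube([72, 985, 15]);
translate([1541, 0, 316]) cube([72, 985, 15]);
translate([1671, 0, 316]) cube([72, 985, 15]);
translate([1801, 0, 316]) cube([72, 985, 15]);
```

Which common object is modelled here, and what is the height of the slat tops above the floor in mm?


A bed frame. The slat-top height is 331 mm.

Four posts, four rails, and a row of slats — a bed frame. Slats sit on the rails at z = 182 + 134 = 316; with slat thickness 15, the top is 331 mm.


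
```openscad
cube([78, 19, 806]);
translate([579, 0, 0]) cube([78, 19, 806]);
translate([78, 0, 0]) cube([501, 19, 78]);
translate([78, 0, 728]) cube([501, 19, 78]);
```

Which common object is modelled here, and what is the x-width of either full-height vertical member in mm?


A picture frame. The border width is 78 mm.

Four thin pieces enclosing a rectangular opening — a picture frame. The two full-height stiles are 806 mm tall; the top rail sits at z = 728 and is 78 mm tall, so the border above the opening is 806 − 728 = 78 mm, matching the stile x-width.


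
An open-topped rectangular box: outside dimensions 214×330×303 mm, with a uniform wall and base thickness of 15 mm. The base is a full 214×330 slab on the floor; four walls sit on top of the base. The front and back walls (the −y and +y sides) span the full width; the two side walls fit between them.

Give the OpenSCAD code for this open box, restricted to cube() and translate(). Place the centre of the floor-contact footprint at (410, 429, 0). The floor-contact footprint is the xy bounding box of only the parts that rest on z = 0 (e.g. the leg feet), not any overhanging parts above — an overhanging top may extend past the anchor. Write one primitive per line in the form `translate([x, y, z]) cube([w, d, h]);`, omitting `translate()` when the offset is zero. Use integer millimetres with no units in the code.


translate([303, 264, 0]) cube([214, 330, 15]);
translate([303, 264, 15]) cube([214, 15, 288]);
translate([303, 579, 15]) cube([214, 15, 288]);
translate([303, 279, 15]) cube([15, 300, 288]);
translate([502, 279, 15]) cube([15, 300, 288]);


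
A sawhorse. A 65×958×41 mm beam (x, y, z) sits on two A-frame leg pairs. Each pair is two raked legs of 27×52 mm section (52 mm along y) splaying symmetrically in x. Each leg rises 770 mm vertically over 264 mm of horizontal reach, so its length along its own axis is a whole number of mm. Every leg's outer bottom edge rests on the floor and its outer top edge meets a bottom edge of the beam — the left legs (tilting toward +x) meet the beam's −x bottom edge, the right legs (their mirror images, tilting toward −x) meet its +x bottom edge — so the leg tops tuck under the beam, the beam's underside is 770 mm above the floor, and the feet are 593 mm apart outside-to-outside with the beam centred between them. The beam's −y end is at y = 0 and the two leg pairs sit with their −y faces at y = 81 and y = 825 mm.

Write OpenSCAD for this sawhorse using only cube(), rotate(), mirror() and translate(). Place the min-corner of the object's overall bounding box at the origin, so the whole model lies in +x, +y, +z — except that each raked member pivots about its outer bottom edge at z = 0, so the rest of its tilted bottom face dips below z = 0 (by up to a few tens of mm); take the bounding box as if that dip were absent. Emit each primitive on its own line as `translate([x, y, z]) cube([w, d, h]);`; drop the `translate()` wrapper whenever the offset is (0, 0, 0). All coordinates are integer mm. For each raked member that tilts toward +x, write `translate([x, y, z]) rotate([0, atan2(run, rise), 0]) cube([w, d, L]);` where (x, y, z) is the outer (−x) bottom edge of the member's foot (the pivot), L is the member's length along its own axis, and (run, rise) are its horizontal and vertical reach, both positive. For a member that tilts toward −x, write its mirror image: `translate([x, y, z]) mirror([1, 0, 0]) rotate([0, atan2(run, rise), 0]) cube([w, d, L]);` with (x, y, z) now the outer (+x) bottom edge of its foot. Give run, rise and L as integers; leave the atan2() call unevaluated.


// leg length = √(264² + 770²) = 814
// right-leg outer foot x = 2·264 + 65 = 593
// beam min-corner = (264, 0, 770)
translate([264, 0, 770]) cube([65, 958, 41]);
translate([0, 81, 0]) rotate([0, atan2(264, 770), 0]) cube([27, 52, 814]);
translate([593, 81, 0]) mirror([1, 0, 0]) rotate([0, atan2(264, 770), 0]) cube([27, 52, 814]);
translate([0, 825, 0]) rotate([0, atan2(264, 770), 0]) cube([27, 52, 814]);
translate([593, 825, 0]) mirror([1, 0, 0]) rotate([0, atan2(264, 770), 0]) cube([27, 52, 814]);


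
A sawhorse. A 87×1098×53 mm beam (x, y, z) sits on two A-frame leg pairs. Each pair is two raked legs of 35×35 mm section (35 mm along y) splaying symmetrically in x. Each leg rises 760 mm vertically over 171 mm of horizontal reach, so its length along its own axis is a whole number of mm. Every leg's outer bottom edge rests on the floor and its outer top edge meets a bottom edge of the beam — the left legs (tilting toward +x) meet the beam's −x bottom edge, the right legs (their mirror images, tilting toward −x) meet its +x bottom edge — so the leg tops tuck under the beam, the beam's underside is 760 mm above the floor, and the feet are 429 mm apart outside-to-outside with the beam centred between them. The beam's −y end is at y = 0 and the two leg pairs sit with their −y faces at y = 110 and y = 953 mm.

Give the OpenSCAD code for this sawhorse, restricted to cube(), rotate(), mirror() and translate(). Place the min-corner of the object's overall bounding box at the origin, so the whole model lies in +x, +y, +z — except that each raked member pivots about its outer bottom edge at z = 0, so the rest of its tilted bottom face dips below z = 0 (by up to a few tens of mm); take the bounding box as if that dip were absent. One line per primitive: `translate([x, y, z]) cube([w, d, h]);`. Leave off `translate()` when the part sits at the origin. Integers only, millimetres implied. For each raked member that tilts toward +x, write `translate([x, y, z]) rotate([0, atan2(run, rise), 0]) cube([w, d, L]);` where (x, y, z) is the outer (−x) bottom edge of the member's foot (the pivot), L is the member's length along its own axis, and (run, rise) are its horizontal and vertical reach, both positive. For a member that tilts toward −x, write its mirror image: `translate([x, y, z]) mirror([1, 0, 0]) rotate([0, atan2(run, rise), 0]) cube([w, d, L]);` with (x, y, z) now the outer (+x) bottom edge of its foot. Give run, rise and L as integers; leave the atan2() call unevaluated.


translate([171, 0, 760]) cube([87, 1098, 53]);
translate([0, 110, 0]) rotate([0, atan2(171, 760), 0]) cube([35, 35, 779]);
translate([429, 110, 0]) mirror([1, 0, 0]) rotate([0, atan2(171, 760), 0]) cube([35, 35, 779]);
translate([0, 953, 0]) rotate([0, atan2(171, 760), 0]) cube([35, 35, 779]);
translate([429, 953, 0]) mirror([1, 0, 0]) rotate([0, atan2(171, 760), 0]) cube([35, 35, 779]);


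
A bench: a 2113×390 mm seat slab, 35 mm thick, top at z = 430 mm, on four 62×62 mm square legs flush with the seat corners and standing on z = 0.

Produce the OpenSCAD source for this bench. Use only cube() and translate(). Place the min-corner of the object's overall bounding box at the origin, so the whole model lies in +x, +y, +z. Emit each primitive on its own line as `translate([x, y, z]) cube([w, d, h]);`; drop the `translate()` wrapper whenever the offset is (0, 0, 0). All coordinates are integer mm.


translate([0, 0, 395]) cube([2113, 390, 35]);
cube([62, 62, 395]);
translate([0, 328, 0]) cube([62, 62, 395]);
translate([2051, 0, 0]) cube([62, 62, 395]);
translate([2051, 328, 0]) cube([62, 62, 395]);


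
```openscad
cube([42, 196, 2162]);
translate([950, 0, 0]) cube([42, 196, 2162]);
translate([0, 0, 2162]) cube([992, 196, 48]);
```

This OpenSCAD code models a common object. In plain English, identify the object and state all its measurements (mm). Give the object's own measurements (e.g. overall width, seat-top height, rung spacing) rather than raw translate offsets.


A door frame. The clear opening is 908 mm wide and 2162 mm high. Two 42 mm wide jambs, 196 mm deep, stand either side of the opening from the floor to the top of the opening. A 48 mm thick head sits across the top of both jambs, spanning the full outside width of the frame.


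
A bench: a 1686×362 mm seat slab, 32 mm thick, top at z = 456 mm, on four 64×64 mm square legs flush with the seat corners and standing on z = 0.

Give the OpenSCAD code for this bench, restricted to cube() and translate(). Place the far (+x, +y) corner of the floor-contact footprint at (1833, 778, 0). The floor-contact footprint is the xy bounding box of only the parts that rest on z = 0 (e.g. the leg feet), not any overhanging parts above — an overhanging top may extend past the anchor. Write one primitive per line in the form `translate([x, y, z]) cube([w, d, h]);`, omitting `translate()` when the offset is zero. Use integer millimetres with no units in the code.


translate([147, 416, 424]) cube([1686, 362, 32]);
translate([147, 416, 0]) cube([64, 64, 424]);
translate([147, 714, 0]) cube([64, 64, 424]);
translate([1769, 416, 0]) cube([64, 64, 424]);
translate([1769, 714, 0]) cube([64, 64, 424]);


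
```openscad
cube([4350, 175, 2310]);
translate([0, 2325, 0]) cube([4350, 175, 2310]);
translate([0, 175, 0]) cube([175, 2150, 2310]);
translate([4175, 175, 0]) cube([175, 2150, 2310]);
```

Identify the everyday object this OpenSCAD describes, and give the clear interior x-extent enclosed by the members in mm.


A house (or room) frame. The interior width is 4000 mm.

Four 2310 mm walls enclosing a rectangle with no floor or roof — a room or house frame. Outside width is 4350 mm and wall thickness is 175 mm, so the interior width is 4350 − 2 × 175 = 4000 mm.


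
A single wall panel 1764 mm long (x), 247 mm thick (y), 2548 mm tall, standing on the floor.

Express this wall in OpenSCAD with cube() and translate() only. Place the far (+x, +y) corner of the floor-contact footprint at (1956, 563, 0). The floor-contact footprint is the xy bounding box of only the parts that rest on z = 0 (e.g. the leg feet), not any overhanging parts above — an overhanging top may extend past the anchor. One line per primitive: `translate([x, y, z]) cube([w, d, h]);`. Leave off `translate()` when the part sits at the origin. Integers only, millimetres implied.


translate([192, 316, 0]) cube([1764, 247, 2548]);


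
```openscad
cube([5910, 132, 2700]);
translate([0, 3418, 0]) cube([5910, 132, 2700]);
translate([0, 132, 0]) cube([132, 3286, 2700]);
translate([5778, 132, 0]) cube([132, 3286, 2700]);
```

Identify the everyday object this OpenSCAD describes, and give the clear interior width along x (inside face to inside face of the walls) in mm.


A house (or room) frame. The interior width is 5646 mm.

Four 2700 mm walls enclosing a rectangle with no floor or roof — a room or house frame. Outside width is 5910 mm and wall thickness is 132 mm, so the interior width is 5910 − 2 × 132 = 5646 mm.


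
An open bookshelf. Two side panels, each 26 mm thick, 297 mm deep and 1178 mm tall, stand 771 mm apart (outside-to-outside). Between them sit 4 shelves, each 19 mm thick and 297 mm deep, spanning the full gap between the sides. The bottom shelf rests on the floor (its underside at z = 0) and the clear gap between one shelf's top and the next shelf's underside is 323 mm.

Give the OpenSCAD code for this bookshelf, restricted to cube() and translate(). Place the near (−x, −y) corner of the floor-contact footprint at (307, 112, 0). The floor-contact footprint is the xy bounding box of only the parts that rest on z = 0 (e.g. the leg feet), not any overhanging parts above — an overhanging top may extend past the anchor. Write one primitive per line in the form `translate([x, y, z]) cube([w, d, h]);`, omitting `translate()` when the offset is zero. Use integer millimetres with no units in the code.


translate([307, 112, 0]) cube([26, 297, 1178]);
translate([1052, 112, 0]) cube([26, 297, 1178]);
translate([333, 112, 0]) cube([719, 297, 19]);
translate([333, 112, 342]) cube([719, 297, 19]);
translate([333, 112, 684]) cube([719, 297, 19]);
translate([333, 112, 1026]) cube([719, 297, 19]);


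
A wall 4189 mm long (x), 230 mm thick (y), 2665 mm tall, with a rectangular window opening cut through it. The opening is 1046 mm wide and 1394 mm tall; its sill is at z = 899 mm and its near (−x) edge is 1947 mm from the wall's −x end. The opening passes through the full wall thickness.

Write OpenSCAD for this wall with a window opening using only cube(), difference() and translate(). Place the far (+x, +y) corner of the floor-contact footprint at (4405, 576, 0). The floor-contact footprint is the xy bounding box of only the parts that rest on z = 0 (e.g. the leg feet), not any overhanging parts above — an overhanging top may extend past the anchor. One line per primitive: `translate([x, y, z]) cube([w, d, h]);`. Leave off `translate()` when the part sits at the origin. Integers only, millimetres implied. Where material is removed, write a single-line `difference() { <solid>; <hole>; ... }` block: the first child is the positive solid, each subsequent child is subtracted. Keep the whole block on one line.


difference() { translate([216, 346, 0]) cube([4189, 230, 2665]); translate([2163, 346, 899]) cube([1046, 230, 1394]); }


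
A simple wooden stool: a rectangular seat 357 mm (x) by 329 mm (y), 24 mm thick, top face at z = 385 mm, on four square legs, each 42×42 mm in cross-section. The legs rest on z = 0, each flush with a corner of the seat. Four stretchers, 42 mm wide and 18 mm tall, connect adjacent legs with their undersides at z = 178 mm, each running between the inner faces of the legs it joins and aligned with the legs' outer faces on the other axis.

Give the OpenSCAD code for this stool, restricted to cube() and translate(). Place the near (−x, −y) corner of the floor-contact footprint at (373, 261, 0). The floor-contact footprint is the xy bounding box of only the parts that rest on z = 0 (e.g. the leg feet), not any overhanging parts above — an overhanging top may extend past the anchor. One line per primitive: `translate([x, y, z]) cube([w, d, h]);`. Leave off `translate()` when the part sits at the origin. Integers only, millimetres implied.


translate([373, 261, 361]) cube([357, 329, 24]);
translate([373, 261, 0]) cube([42, 42, 361]);
translate([688, 261, 0]) cube([42, 42, 361]);
translate([373, 548, 0]) cube([42, 42, 361]);
translate([688, 548, 0]) cube([42, 42, 361]);
translate([415, 261, 178]) cube([273, 42, 18]);
translate([415, 548, 178]) cube([273, 42, 18]);
translate([373, 303, 178]) cube([42, 245, 18]);
translate([688, 303, 178]) cube([42, 245, 18]);


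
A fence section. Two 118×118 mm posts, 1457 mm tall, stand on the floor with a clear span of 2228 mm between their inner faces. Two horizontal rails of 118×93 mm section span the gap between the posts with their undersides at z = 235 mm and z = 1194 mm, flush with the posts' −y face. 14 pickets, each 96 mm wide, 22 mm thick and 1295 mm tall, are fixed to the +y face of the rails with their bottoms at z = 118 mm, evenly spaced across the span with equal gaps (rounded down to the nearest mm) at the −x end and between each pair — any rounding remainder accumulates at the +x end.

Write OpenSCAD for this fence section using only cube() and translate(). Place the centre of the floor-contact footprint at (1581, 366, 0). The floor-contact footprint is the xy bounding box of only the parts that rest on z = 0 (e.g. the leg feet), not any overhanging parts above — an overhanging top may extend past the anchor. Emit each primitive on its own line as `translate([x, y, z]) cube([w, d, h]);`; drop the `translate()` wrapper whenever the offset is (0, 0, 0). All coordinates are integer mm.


translate([349, 307, 0]) cube([118, 118, 1457]);
translate([2695, 307, 0]) cube([118, 118, 1457]);
translate([467, 307, 235]) cube([2228, 118, 93]);
translate([467, 307, 1194]) cube([2228, 118, 93]);
translate([525, 425, 118]) cube([96, 22, 1295]);
translate([679, 425, 118]) cube([96, 22, 1295]);
translate([833, 425, 118]) cube([96, 22, 1295]);
translate([987, 425, 118]) cube([96, 22, 1295]);
translate([1141, 425, 118]) cube([96, 22, 1295]);
translate([1295, 425, 118]) cube([96, 22, 1295]);
translate([1449, 425, 118]) cube([96, 22, 1295]);
translate([1603, 425, 118]) cube([96, 22, 1295]);
translate([1757, 425, 118]) cube([96, 22, 1295]);
translate([1911, 425, 118]) cube([96, 22, 1295]);
translate([2065, 425, 118]) cube([96, 22, 1295]);
translate([2219, 425, 118]) cube([96, 22, 1295]);
translate([2373, 425, 118]) cube([96, 22, 1295]);
translate([2527, 425, 118]) cube([96, 22, 1295]);


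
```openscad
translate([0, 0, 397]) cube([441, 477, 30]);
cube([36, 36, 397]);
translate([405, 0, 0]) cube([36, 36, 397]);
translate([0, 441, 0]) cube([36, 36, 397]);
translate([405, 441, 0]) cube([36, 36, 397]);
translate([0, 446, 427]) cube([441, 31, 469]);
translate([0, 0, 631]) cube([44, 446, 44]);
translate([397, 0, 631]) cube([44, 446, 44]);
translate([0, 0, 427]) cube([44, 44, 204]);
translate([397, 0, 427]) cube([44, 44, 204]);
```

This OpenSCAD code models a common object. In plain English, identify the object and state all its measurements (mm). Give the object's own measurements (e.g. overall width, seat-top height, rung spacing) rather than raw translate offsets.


A chair. The seat is a 441×477×30 mm slab with its top at z = 427 mm, on four 36×36 mm corner legs (flush with the seat edges, standing on z = 0). A flat backrest 31 mm thick, 469 mm tall, spans the full seat width and rises from the seat top along its +y edge, rear face flush with the rear of the seat. Two armrests of 44×44 mm section run along each side from the seat's front edge to the front of the backrest, top faces 248 mm above the seat top and outer faces flush with the seat's x-edges; a 44×44 mm post under the front of each armrest stands on the seat at the front corner.


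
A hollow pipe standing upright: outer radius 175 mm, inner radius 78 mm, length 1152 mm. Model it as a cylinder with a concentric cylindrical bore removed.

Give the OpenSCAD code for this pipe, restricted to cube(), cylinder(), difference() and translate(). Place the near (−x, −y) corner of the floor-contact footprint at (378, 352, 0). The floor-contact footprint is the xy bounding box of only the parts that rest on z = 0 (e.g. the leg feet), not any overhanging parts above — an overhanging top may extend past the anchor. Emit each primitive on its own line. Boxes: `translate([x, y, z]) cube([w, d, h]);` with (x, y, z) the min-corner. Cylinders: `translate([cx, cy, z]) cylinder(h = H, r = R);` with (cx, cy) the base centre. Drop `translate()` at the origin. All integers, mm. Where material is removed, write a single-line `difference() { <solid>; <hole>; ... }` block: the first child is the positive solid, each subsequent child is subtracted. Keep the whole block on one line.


difference() { translate([553, 527, 0]) cylinder(h = 1152, r = 175); translate([553, 527, 0]) cylinder(h = 1152, r = 78); }


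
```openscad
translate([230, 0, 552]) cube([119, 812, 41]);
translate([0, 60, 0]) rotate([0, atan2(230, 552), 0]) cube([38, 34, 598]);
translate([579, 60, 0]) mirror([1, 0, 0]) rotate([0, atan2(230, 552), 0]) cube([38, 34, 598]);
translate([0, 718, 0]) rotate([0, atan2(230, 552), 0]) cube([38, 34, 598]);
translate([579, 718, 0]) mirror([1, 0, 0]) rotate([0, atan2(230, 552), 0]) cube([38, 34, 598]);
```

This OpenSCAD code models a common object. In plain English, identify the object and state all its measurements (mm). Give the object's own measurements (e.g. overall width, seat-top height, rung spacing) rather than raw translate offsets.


A sawhorse. A 119×812×41 mm beam (x, y, z) sits on two A-frame leg pairs. Each pair is two raked legs of 38×34 mm section (34 mm along y) splaying symmetrically in x. Each leg rises 552 mm vertically over 230 mm of horizontal reach and is 598 mm long along its own axis. Every leg's outer bottom edge rests on the floor and its outer top edge meets a bottom edge of the beam — the left legs (tilting toward +x) meet the beam's −x bottom edge, the right legs (their mirror images, tilting toward −x) meet its +x bottom edge — so the leg tops tuck under the beam, the beam's underside is 552 mm above the floor, and the feet are 579 mm apart outside-to-outside with the beam centred between them. The two leg pairs are set in 60 mm from either end of the beam.


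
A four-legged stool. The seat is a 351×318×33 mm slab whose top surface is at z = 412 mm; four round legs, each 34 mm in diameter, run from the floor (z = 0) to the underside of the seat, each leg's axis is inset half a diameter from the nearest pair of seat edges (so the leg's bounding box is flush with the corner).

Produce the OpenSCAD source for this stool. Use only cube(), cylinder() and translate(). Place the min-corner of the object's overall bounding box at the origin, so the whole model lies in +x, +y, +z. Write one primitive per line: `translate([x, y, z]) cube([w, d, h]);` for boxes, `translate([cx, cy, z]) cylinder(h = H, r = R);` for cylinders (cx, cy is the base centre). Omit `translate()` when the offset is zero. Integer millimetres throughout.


translate([0, 0, 379]) cube([351, 318, 33]);
translate([17, 17, 0]) cylinder(h = 379, r = 17);
translate([334, 17, 0]) cylinder(h = 379, r = 17);
translate([17, 301, 0]) cylinder(h = 379, r = 17);
translate([334, 301, 0]) cylinder(h = 379, r = 17);


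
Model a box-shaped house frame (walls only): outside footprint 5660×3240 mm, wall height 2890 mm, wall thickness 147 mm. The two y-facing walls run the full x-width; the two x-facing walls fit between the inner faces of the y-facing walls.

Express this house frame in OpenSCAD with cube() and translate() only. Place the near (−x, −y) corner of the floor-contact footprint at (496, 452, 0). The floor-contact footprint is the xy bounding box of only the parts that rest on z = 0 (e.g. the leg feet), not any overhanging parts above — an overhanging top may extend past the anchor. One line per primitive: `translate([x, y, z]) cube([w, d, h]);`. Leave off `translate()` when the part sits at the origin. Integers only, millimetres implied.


translate([496, 452, 0]) cube([5660, 147, 2890]);
translate([496, 3545, 0]) cube([5660, 147, 2890]);
translate([496, 599, 0]) cube([147, 2946, 2890]);
translate([6009, 599, 0]) cube([147, 2946, 2890]);


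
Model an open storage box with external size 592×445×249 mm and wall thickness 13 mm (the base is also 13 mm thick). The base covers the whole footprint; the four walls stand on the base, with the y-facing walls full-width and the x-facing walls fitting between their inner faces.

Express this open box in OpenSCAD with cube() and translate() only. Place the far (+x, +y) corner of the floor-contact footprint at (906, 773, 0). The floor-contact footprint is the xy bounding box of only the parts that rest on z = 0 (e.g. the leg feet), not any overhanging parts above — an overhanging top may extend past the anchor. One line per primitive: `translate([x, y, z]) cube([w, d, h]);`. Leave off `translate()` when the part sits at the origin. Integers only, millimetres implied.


translate([314, 328, 0]) cube([592, 445, 13]);
translate([314, 328, 13]) cube([592, 13, 236]);
translate([314, 760, 13]) cube([592, 13, 236]);
translate([314, 341, 13]) cube([13, 419, 236]);
translate([893, 341, 13]) cube([13, 419, 236]);


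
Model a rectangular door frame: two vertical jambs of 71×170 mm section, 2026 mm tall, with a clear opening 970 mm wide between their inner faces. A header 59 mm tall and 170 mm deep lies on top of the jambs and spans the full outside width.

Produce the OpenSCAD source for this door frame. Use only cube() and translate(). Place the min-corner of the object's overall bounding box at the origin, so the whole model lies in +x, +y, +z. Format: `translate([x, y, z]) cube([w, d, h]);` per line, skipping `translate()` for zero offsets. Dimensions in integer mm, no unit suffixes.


cube([71, 170, 2026]);
translate([1041, 0, 0]) cube([71, 170, 2026]);
translate([0, 0, 2026]) cube([1112, 170, 59]);


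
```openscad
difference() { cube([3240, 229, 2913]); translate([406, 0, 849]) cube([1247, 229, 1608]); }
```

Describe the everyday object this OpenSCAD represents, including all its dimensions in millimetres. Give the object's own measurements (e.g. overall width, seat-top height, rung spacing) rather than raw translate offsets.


A wall 3240 mm long (x), 229 mm thick (y), 2913 mm tall, with a rectangular window opening cut through it. The opening is 1247 mm wide and 1608 mm tall; its sill is at z = 849 mm and its near (−x) edge is 406 mm from the wall's −x end. The opening passes through the full wall thickness.


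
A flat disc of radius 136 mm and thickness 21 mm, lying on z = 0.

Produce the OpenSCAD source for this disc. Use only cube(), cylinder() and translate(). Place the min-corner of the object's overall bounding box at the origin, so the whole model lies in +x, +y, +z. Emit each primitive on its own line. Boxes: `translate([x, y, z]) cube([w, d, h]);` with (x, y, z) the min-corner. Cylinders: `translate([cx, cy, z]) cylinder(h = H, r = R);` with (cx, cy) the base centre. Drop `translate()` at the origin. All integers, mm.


translate([136, 136, 0]) cylinder(h = 21, r = 136);


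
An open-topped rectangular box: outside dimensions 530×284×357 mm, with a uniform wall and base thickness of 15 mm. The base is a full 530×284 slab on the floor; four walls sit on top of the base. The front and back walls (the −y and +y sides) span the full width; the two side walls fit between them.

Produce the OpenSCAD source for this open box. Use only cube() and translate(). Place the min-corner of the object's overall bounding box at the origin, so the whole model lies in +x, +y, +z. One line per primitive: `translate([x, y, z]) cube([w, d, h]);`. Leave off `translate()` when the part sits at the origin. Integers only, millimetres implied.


cube([530, 284, 15]);
translate([0, 0, 15]) cube([530, 15, 342]);
translate([0, 269, 15]) cube([530, 15, 342]);
translate([0, 15, 15]) cube([15, 254, 342]);
translate([515, 15, 15]) cube([15, 254, 342]);


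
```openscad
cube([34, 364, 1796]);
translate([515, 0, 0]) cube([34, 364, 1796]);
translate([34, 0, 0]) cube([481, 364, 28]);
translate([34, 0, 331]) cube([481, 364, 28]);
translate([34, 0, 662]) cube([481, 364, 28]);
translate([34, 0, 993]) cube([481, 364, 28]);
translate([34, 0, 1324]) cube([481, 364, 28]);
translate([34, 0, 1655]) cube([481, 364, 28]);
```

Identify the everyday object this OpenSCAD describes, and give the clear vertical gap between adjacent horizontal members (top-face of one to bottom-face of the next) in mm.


A bookshelf. The clear shelf gap is 303 mm.

Two tall side panels with 6 horizontal boards between them — a bookshelf. The first two shelf undersides are at z = 0 and z = 331; with shelf thickness 28, the clear gap is 331 − 0 − 28 = 303 mm.
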